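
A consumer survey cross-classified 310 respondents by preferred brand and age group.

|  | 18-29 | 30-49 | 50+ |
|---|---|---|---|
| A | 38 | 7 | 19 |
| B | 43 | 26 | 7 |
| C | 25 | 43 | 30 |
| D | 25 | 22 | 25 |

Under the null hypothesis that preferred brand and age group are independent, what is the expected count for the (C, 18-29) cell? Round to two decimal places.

Row total (C) = 98; column total (18-29) = 131; grand total N = 310.
Expected count = (row total × column total) / N = 98 × 131 / 310 = 41.41.

41.41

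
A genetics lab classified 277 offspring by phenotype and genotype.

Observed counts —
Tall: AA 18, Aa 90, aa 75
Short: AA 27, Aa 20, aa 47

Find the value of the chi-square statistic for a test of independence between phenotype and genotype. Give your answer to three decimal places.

Row totals: 183, 94. Column totals: 45, 110, 122. Grand total N = 277.
Expected counts (row total × column total / N):
  Tall, AA: 183×45/277 = 29.7292
  Tall, Aa: 183×110/277 = 72.6715
  Tall, aa: 183×122/277 = 80.5993
  Short, AA: 94×45/277 = 15.2708
  Short, Aa: 94×110/277 = 37.3285
  Short, aa: 94×122/277 = 41.4007
Contributions (O − E)²/E:
  (18 − 29.7292)²/29.7292 = 4.6276
  (90 − 72.6715)²/72.6715 = 4.1320
  (75 − 80.5993)²/80.5993 = 0.3890
  (27 − 15.2708)²/15.2708 = 9.0090
  (20 − 37.3285)²/37.3285 = 8.0442
  (47 − 41.4007)²/41.4007 = 0.7573
χ² = 4.6276 + 4.1320 + 0.3890 + 9.0090 + 8.0442 + 0.7573 = 26.959

26.959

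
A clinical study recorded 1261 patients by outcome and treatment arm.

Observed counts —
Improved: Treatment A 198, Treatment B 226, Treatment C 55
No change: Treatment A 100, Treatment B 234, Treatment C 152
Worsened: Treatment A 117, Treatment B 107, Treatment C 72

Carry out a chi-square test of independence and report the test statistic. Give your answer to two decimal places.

87.03

Row totals: 479, 486, 296. Column totals: 415, 567, 279. Grand total N = 1261.
Expected counts (row total × column total / N):
  Improved, Treatment A: 479×415/1261 = 157.641
  Improved, Treatment B: 479×567/1261 = 215.379
  Improved, Treatment C: 479×279/1261 = 105.980
  No change, Treatment A: 486×415/1261 = 159.944
  No change, Treatment B: 486×567/1261 = 218.527
  No change, Treatment C: 486×279/1261 = 107.529
  Worsened, Treatment A: 296×415/1261 = 97.415
  Worsened, Treatment B: 296×567/1261 = 133.094
  Worsened, Treatment C: 296×279/1261 = 65.491
Contributions (O − E)²/E:
  (198 − 157.641)²/157.641 = 10.3326
  (226 − 215.379)²/215.379 = 0.5238
  (55 − 105.980)²/105.980 = 24.5231
  (100 − 159.944)²/159.944 = 22.4659
  (234 − 218.527)²/218.527 = 1.0956
  (152 − 107.529)²/107.529 = 18.3920
  (117 − 97.415)²/97.415 = 3.9375
  (107 − 133.094)²/133.094 = 5.1159
  (72 − 65.491)²/65.491 = 0.6469
χ² = 10.3326 + 0.5238 + 24.5231 + 22.4659 + 1.0956 + 18.3920 + 3.9375 + 5.1159 + 0.6469 = 87.03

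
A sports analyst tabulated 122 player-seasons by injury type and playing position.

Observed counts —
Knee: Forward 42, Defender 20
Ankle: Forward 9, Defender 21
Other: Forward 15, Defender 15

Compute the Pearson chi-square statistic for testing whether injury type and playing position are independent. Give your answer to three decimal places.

Row totals: 62, 30, 30. Column totals: 66, 56. Grand total N = 122.
Expected counts (row total × column total / N):
  Knee, Forward: 62×66/122 = 33.54098
  Knee, Defender: 62×56/122 = 28.45902
  Ankle, Forward: 30×66/122 = 16.22951
  Ankle, Defender: 30×56/122 = 13.77049
  Other, Forward: 30×66/122 = 16.22951
  Other, Defender: 30×56/122 = 13.77049
Contributions (O − E)²/E:
  (42 − 33.54098)²/33.54098 = 2.1334
  (20 − 28.45902)²/28.45902 = 2.5143
  (9 − 16.22951)²/16.22951 = 3.2204
  (21 − 13.77049)²/13.77049 = 3.7955
  (15 − 16.22951)²/16.22951 = 0.0931
  (15 − 13.77049)²/13.77049 = 0.1098
χ² = 2.1334 + 2.5143 + 3.2204 + 3.7955 + 0.0931 + 0.1098 = 11.867

11.867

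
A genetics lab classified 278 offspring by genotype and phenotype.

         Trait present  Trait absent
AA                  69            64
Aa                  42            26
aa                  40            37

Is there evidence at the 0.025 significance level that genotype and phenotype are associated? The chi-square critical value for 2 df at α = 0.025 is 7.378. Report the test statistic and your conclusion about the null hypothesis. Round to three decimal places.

2.013; fail to reject H₀

Row totals: 133, 68, 77. Column totals: 151, 127. Grand total N = 278.
Expected counts (row total × column total / N):
  AA, Trait present: 133×151/278 = 72.24101
  AA, Trait absent: 133×127/278 = 60.75899
  Aa, Trait present: 68×151/278 = 36.93525
  Aa, Trait absent: 68×127/278 = 31.06475
  aa, Trait present: 77×151/278 = 41.82374
  aa, Trait absent: 77×127/278 = 35.17626
Contributions (O − E)²/E:
  (69 − 72.24101)²/72.24101 = 0.1454
  (64 − 60.75899)²/60.75899 = 0.1729
  (42 − 36.93525)²/36.93525 = 0.6945
  (26 − 31.06475)²/31.06475 = 0.8257
  (40 − 41.82374)²/41.82374 = 0.0795
  (37 − 35.17626)²/35.17626 = 0.0946
χ² = 0.1454 + 0.1729 + 0.6945 + 0.8257 + 0.0795 + 0.0946 = 2.013
df = (3−1)(2−1) = 2. Since 2.013 < 7.378, fail to reject the null hypothesis of independence at α = 0.025.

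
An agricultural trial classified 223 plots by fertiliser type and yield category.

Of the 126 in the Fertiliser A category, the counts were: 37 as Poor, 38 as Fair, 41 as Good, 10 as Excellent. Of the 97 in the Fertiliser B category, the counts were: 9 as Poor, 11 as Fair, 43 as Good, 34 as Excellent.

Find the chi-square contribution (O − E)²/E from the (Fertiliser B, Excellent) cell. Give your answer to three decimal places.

11.539

Row total (Fertiliser B) = 97; column total (Excellent) = 44; N = 223.
Expected count E = 97 × 44 / 223 = 19.1390.
Contribution = (O − E)²/E = (34 − 19.1390)² / 19.1390 = 11.539.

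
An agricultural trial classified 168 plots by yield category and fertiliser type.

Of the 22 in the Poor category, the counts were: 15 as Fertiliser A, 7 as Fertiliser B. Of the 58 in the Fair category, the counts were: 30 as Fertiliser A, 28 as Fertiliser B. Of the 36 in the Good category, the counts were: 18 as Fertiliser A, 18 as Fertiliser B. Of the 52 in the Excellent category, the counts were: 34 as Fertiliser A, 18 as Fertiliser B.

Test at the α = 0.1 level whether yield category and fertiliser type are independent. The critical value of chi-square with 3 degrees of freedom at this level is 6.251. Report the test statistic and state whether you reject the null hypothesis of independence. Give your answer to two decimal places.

3.97; fail to reject H₀

Row totals: 22, 58, 36, 52. Column totals: 97, 71. Grand total N = 168.
Expected counts (row total × column total / N):
  Poor, Fertiliser A: 22×97/168 = 12.702
  Poor, Fertiliser B: 22×71/168 = 9.298
  Fair, Fertiliser A: 58×97/168 = 33.488
  Fair, Fertiliser B: 58×71/168 = 24.512
  Good, Fertiliser A: 36×97/168 = 20.786
  Good, Fertiliser B: 36×71/168 = 15.214
  Excellent, Fertiliser A: 52×97/168 = 30.024
  Excellent, Fertiliser B: 52×71/168 = 21.976
Contributions (O − E)²/E:
  (15 − 12.702)²/12.702 = 0.4157
  (7 − 9.298)²/9.298 = 0.5680
  (30 − 33.488)²/33.488 = 0.3633
  (28 − 24.512)²/24.512 = 0.4963
  (18 − 20.786)²/20.786 = 0.3734
  (18 − 15.214)²/15.214 = 0.5102
  (34 − 30.024)²/30.024 = 0.5265
  (18 − 21.976)²/21.976 = 0.7194
χ² = 0.4157 + 0.5680 + 0.3633 + 0.4963 + 0.3734 + 0.5102 + 0.5265 + 0.7194 = 3.97
df = (4−1)(2−1) = 3. Since 3.97 < 6.251, fail to reject the null hypothesis of independence at α = 0.1.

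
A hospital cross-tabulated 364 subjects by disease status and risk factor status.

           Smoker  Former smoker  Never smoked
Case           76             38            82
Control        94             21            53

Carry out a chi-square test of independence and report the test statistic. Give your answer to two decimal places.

10.94

Row totals: 196, 168. Column totals: 170, 59, 135. Grand total N = 364.
Expected counts (row total × column total / N):
  Case, Smoker: 196×170/364 = 91.538
  Case, Former smoker: 196×59/364 = 31.769
  Case, Never smoked: 196×135/364 = 72.692
  Control, Smoker: 168×170/364 = 78.462
  Control, Former smoker: 168×59/364 = 27.231
  Control, Never smoked: 168×135/364 = 62.308
Contributions (O − E)²/E:
  (76 − 91.538)²/91.538 = 2.6375
  (38 − 31.769)²/31.769 = 1.2221
  (82 − 72.692)²/72.692 = 1.1919
  (94 − 78.462)²/78.462 = 3.0770
  (21 − 27.231)²/27.231 = 1.4258
  (53 − 62.308)²/62.308 = 1.3905
χ² = 2.6375 + 1.2221 + 1.1919 + 3.0770 + 1.4258 + 1.3905 = 10.94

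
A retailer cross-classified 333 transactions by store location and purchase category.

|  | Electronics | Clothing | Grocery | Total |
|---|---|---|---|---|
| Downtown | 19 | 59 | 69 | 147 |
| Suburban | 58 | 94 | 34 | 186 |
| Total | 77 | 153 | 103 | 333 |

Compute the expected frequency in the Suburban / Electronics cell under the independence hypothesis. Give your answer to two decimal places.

43.01

Row total (Suburban) = 186; column total (Electronics) = 77; grand total N = 333.
Expected count = (row total × column total) / N = 186 × 77 / 333 = 43.01.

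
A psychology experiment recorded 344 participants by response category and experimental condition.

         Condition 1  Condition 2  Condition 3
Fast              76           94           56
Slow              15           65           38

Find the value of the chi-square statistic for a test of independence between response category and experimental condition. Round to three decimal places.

Row totals: 226, 118. Column totals: 91, 159, 94. Grand total N = 344.
Expected counts (row total × column total / N):
  Fast, Condition 1: 226×91/344 = 59.7849
  Fast, Condition 2: 226×159/344 = 104.4593
  Fast, Condition 3: 226×94/344 = 61.7558
  Slow, Condition 1: 118×91/344 = 31.2151
  Slow, Condition 2: 118×159/344 = 54.5407
  Slow, Condition 3: 118×94/344 = 32.2442
Contributions (O − E)²/E:
  (76 − 59.7849)²/59.7849 = 4.3979
  (94 − 104.4593)²/104.4593 = 1.0473
  (56 − 61.7558)²/61.7558 = 0.5365
  (15 − 31.2151)²/31.2151 = 8.4231
  (65 − 54.5407)²/54.5407 = 2.0058
  (38 − 32.2442)²/32.2442 = 1.0274
χ² = 4.3979 + 1.0473 + 0.5365 + 8.4231 + 2.0058 + 1.0274 = 17.438

17.438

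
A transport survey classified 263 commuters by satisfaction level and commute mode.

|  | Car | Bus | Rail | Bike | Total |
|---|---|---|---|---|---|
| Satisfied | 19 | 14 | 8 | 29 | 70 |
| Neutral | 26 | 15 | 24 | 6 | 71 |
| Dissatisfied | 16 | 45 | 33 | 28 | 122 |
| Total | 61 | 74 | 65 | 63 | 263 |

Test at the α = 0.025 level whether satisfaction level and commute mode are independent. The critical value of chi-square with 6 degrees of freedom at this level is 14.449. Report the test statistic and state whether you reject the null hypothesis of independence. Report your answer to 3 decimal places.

41.278; reject H₀

Grand total N = 263.
Expected counts (row total × column total / N):
  Satisfied, Car: 70×61/263 = 16.2357
  Satisfied, Bus: 70×74/263 = 19.6958
  Satisfied, Rail: 70×65/263 = 17.3004
  Satisfied, Bike: 70×63/263 = 16.7681
  Neutral, Car: 71×61/263 = 16.4677
  Neutral, Bus: 71×74/263 = 19.9772
  Neutral, Rail: 71×65/263 = 17.5475
  Neutral, Bike: 71×63/263 = 17.0076
  Dissatisfied, Car: 122×61/263 = 28.2966
  Dissatisfied, Bus: 122×74/263 = 34.3270
  Dissatisfied, Rail: 122×65/263 = 30.1521
  Dissatisfied, Bike: 122×63/263 = 29.2243
Contributions (O − E)²/E:
  (19 − 16.2357)²/16.2357 = 0.4707
  (14 − 19.6958)²/19.6958 = 1.6472
  (8 − 17.3004)²/17.3004 = 4.9997
  (29 − 16.7681)²/16.7681 = 8.9229
  (26 − 16.4677)²/16.4677 = 5.5178
  (15 − 19.9772)²/19.9772 = 1.2400
  (24 − 17.5475)²/17.5475 = 2.3727
  (6 − 17.0076)²/17.0076 = 7.1243
  (16 − 28.2966)²/28.2966 = 5.3436
  (45 − 34.3270)²/34.3270 = 3.3185
  (33 − 30.1521)²/30.1521 = 0.2690
  (28 − 29.2243)²/29.2243 = 0.0513
χ² = 0.4707 + 1.6472 + 4.9997 + 8.9229 + 5.5178 + 1.2400 + 2.3727 + 7.1243 + 5.3436 + 3.3185 + 0.2690 + 0.0513 = 41.278
df = (3−1)(4−1) = 6. Since 41.278 > 14.449, reject the null hypothesis of independence at α = 0.025.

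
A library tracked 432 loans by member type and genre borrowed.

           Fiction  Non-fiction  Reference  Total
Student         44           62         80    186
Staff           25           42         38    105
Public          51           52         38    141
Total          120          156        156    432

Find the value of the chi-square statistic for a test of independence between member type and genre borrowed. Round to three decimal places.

Grand total N = 432.
Expected counts (row total × column total / N):
  Student, Fiction: 186×120/432 = 51.6667
  Student, Non-fiction: 186×156/432 = 67.1667
  Student, Reference: 186×156/432 = 67.1667
  Staff, Fiction: 105×120/432 = 29.1667
  Staff, Non-fiction: 105×156/432 = 37.9167
  Staff, Reference: 105×156/432 = 37.9167
  Public, Fiction: 141×120/432 = 39.1667
  Public, Non-fiction: 141×156/432 = 50.9167
  Public, Reference: 141×156/432 = 50.9167
Contributions (O − E)²/E:
  (44 − 51.6667)²/51.6667 = 1.1376
  (62 − 67.1667)²/67.1667 = 0.3974
  (80 − 67.1667)²/67.1667 = 2.4520
  (25 − 29.1667)²/29.1667 = 0.5952
  (42 − 37.9167)²/37.9167 = 0.4397
  (38 − 37.9167)²/37.9167 = 0.0002
  (51 − 39.1667)²/39.1667 = 3.5752
  (52 − 50.9167)²/50.9167 = 0.0230
  (38 − 50.9167)²/50.9167 = 3.2767
χ² = 1.1376 + 0.3974 + 2.4520 + 0.5952 + 0.4397 + 0.0002 + 3.5752 + 0.0230 + 3.2767 = 11.897

11.897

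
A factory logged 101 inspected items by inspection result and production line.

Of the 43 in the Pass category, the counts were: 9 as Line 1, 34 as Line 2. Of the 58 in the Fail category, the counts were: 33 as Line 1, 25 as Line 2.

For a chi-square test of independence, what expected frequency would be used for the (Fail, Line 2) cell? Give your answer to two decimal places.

33.88

Row total (Fail) = 58; column total (Line 2) = 59; grand total N = 101.
Expected count = (row total × column total) / N = 58 × 59 / 101 = 33.88.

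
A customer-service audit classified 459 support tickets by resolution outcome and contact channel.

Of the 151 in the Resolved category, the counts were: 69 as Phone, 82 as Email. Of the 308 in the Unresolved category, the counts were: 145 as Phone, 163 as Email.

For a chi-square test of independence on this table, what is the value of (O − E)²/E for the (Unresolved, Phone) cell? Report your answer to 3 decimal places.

Row total (Unresolved) = 308; column total (Phone) = 214; N = 459.
Expected count E = 308 × 214 / 459 = 143.5991.
Contribution = (O − E)²/E = (145 − 143.5991)² / 143.5991 = 0.014.

0.014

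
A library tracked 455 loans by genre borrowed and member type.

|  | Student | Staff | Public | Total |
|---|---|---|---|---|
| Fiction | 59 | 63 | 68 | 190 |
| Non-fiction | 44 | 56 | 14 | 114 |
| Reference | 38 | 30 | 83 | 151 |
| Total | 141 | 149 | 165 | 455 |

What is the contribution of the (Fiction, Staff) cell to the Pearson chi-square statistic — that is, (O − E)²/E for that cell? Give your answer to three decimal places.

0.010

Row total (Fiction) = 190; column total (Staff) = 149; N = 455.
Expected count E = 190 × 149 / 455 = 62.2198.
Contribution = (O − E)²/E = (63 − 62.2198)² / 62.2198 = 0.010.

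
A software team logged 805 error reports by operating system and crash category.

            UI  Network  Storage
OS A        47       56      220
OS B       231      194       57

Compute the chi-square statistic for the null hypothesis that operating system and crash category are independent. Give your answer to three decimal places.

273.128

Row totals: 323, 482. Column totals: 278, 250, 277. Grand total N = 805.
Expected counts (row total × column total / N):
  OS A, UI: 323×278/805 = 111.5453
  OS A, Network: 323×250/805 = 100.3106
  OS A, Storage: 323×277/805 = 111.1441
  OS B, UI: 482×278/805 = 166.4547
  OS B, Network: 482×250/805 = 149.6894
  OS B, Storage: 482×277/805 = 165.8559
Contributions (O − E)²/E:
  (47 − 111.5453)²/111.5453 = 37.3489
  (56 − 100.3106)²/100.3106 = 19.5735
  (220 − 111.1441)²/111.1441 = 106.6148
  (231 − 166.4547)²/166.4547 = 25.0284
  (194 − 149.6894)²/149.6894 = 13.1167
  (57 − 165.8559)²/165.8559 = 71.4452
χ² = 37.3489 + 19.5735 + 106.6148 + 25.0284 + 13.1167 + 71.4452 = 273.128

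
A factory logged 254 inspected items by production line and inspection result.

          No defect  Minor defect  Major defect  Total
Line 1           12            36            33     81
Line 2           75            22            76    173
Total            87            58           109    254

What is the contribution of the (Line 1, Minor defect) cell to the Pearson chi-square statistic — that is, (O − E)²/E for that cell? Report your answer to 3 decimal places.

Row total (Line 1) = 81; column total (Minor defect) = 58; N = 254.
Expected count E = 81 × 58 / 254 = 18.4961.
Contribution = (O − E)²/E = (36 − 18.4961)² / 18.4961 = 16.565.

16.565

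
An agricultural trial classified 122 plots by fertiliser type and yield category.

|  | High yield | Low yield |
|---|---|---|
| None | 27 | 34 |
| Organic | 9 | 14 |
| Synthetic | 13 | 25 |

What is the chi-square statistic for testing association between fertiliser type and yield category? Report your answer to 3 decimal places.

0.997

Row totals: 61, 23, 38. Column totals: 49, 73. Grand total N = 122.
Expected counts (row total × column total / N):
  None, High yield: 61×49/122 = 24.5000
  None, Low yield: 61×73/122 = 36.5000
  Organic, High yield: 23×49/122 = 9.2377
  Organic, Low yield: 23×73/122 = 13.7623
  Synthetic, High yield: 38×49/122 = 15.2623
  Synthetic, Low yield: 38×73/122 = 22.7377
Contributions (O − E)²/E:
  (27 − 24.5000)²/24.5000 = 0.2551
  (34 − 36.5000)²/36.5000 = 0.1712
  (9 − 9.2377)²/9.2377 = 0.0061
  (14 − 13.7623)²/13.7623 = 0.0041
  (13 − 15.2623)²/15.2623 = 0.3353
  (25 − 22.7377)²/22.7377 = 0.2251
χ² = 0.2551 + 0.1712 + 0.0061 + 0.0041 + 0.3353 + 0.2251 = 0.997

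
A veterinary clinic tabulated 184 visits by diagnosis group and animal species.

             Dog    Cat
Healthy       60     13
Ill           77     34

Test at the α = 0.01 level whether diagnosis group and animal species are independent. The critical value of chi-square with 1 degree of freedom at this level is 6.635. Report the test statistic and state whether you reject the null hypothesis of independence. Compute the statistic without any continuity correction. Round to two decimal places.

Row totals: 73, 111. Column totals: 137, 47. Grand total N = 184.
Expected counts (row total × column total / N):
  Healthy, Dog: 73×137/184 = 54.353
  Healthy, Cat: 73×47/184 = 18.647
  Ill, Dog: 111×137/184 = 82.647
  Ill, Cat: 111×47/184 = 28.353
Contributions (O − E)²/E:
  (60 − 54.353)²/54.353 = 0.5867
  (13 − 18.647)²/18.647 = 1.7101
  (77 − 82.647)²/82.647 = 0.3858
  (34 − 28.353)²/28.353 = 1.1247
χ² = 0.5867 + 1.7101 + 0.3858 + 1.1247 = 3.81
df = (2−1)(2−1) = 1. Since 3.81 < 6.635, fail to reject the null hypothesis of independence at α = 0.01.

3.81; fail to reject H₀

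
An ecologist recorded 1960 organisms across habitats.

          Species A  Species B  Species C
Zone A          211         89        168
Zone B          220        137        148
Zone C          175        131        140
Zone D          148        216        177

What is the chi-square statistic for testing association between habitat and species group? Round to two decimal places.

68.22

Row totals: 468, 505, 446, 541. Column totals: 754, 573, 633. Grand total N = 1960.
Expected counts (row total × column total / N):
  Zone A, Species A: 468×754/1960 = 180.037
  Zone A, Species B: 468×573/1960 = 136.818
  Zone A, Species C: 468×633/1960 = 151.145
  Zone B, Species A: 505×754/1960 = 194.270
  Zone B, Species B: 505×573/1960 = 147.635
  Zone B, Species C: 505×633/1960 = 163.094
  Zone C, Species A: 446×754/1960 = 171.573
  Zone C, Species B: 446×573/1960 = 130.387
  Zone C, Species C: 446×633/1960 = 144.040
  Zone D, Species A: 541×754/1960 = 208.119
  Zone D, Species B: 541×573/1960 = 158.160
  Zone D, Species C: 541×633/1960 = 174.721
Contributions (O − E)²/E:
  (211 − 180.037)²/180.037 = 5.3251
  (89 − 136.818)²/136.818 = 16.7124
  (168 − 151.145)²/151.145 = 1.8796
  (220 − 194.270)²/194.270 = 3.4078
  (137 − 147.635)²/147.635 = 0.7661
  (148 − 163.094)²/163.094 = 1.3969
  (175 − 171.573)²/171.573 = 0.0685
  (131 − 130.387)²/130.387 = 0.0029
  (140 − 144.040)²/144.040 = 0.1133
  (148 − 208.119)²/208.119 = 17.3665
  (216 − 158.160)²/158.160 = 21.1524
  (177 − 174.721)²/174.721 = 0.0297
χ² = 5.3251 + 16.7124 + 1.8796 + 3.4078 + 0.7661 + 1.3969 + 0.0685 + 0.0029 + 0.1133 + 17.3665 + 21.1524 + 0.0297 = 68.22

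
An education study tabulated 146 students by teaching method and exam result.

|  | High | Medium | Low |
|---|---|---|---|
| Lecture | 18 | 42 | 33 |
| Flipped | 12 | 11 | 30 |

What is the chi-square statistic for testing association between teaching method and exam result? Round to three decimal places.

Row totals: 93, 53. Column totals: 30, 53, 63. Grand total N = 146.
Expected counts (row total × column total / N):
  Lecture, High: 93×30/146 = 19.1096
  Lecture, Medium: 93×53/146 = 33.7603
  Lecture, Low: 93×63/146 = 40.1301
  Flipped, High: 53×30/146 = 10.8904
  Flipped, Medium: 53×53/146 = 19.2397
  Flipped, Low: 53×63/146 = 22.8699
Contributions (O − E)²/E:
  (18 − 19.1096)²/19.1096 = 0.0644
  (42 − 33.7603)²/33.7603 = 2.0110
  (33 − 40.1301)²/40.1301 = 1.2668
  (12 − 10.8904)²/10.8904 = 0.1131
  (11 − 19.2397)²/19.2397 = 3.5288
  (30 − 22.8699)²/22.8699 = 2.2229
χ² = 0.0644 + 2.0110 + 1.2668 + 0.1131 + 3.5288 + 2.2229 = 9.207

9.207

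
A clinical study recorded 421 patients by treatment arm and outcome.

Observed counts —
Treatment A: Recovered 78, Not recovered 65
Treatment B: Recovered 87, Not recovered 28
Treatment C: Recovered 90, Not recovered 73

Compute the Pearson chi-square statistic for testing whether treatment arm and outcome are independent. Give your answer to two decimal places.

Row totals: 143, 115, 163. Column totals: 255, 166. Grand total N = 421.
Expected counts (row total × column total / N):
  Treatment A, Recovered: 143×255/421 = 86.615
  Treatment A, Not recovered: 143×166/421 = 56.385
  Treatment B, Recovered: 115×255/421 = 69.656
  Treatment B, Not recovered: 115×166/421 = 45.344
  Treatment C, Recovered: 163×255/421 = 98.729
  Treatment C, Not recovered: 163×166/421 = 64.271
Contributions (O − E)²/E:
  (78 − 86.615)²/86.615 = 0.8569
  (65 − 56.385)²/56.385 = 1.3163
  (87 − 69.656)²/69.656 = 4.3186
  (28 − 45.344)²/45.344 = 6.6340
  (90 − 98.729)²/98.729 = 0.7718
  (73 − 64.271)²/64.271 = 1.1855
χ² = 0.8569 + 1.3163 + 4.3186 + 6.6340 + 0.7718 + 1.1855 = 15.08

15.08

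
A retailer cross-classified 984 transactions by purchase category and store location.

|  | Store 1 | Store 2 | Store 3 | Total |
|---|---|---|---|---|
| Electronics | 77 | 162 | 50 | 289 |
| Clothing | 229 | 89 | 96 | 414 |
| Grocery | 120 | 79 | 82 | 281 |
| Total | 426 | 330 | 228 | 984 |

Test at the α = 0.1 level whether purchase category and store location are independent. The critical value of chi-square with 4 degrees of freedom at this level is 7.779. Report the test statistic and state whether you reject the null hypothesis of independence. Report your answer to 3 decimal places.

Grand total N = 984.
Expected counts (row total × column total / N):
  Electronics, Store 1: 289×426/984 = 125.11585
  Electronics, Store 2: 289×330/984 = 96.92073
  Electronics, Store 3: 289×228/984 = 66.96341
  Clothing, Store 1: 414×426/984 = 179.23171
  Clothing, Store 2: 414×330/984 = 138.84146
  Clothing, Store 3: 414×228/984 = 95.92683
  Grocery, Store 1: 281×426/984 = 121.65244
  Grocery, Store 2: 281×330/984 = 94.23780
  Grocery, Store 3: 281×228/984 = 65.10976
Contributions (O − E)²/E:
  (77 − 125.11585)²/125.11585 = 18.5039
  (162 − 96.92073)²/96.92073 = 43.6987
  (50 − 66.96341)²/66.96341 = 4.2972
  (229 − 179.23171)²/179.23171 = 13.8194
  (89 − 138.84146)²/138.84146 = 17.8921
  (96 − 95.92683)²/95.92683 = 0.0001
  (120 − 121.65244)²/121.65244 = 0.0224
  (79 − 94.23780)²/94.23780 = 2.4639
  (82 − 65.10976)²/65.10976 = 4.3815
χ² = 18.5039 + 43.6987 + 4.2972 + 13.8194 + 17.8921 + 0.0001 + 0.0224 + 2.4639 + 4.3815 = 105.079
df = (3−1)(3−1) = 4. Since 105.079 > 7.779, reject the null hypothesis of independence at α = 0.1.

105.079; reject H₀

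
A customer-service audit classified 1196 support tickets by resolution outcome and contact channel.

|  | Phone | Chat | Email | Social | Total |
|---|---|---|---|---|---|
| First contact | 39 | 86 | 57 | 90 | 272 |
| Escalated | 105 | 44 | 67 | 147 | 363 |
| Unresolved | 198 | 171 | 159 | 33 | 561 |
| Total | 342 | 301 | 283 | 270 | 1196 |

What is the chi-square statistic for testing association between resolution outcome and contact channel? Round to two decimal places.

Grand total N = 1196.
Expected counts (row total × column total / N):
  First contact, Phone: 272×342/1196 = 77.779
  First contact, Chat: 272×301/1196 = 68.455
  First contact, Email: 272×283/1196 = 64.361
  First contact, Social: 272×270/1196 = 61.405
  Escalated, Phone: 363×342/1196 = 103.801
  Escalated, Chat: 363×301/1196 = 91.357
  Escalated, Email: 363×283/1196 = 85.894
  Escalated, Social: 363×270/1196 = 81.948
  Unresolved, Phone: 561×342/1196 = 160.420
  Unresolved, Chat: 561×301/1196 = 141.188
  Unresolved, Email: 561×283/1196 = 132.745
  Unresolved, Social: 561×270/1196 = 126.647
Contributions (O − E)²/E:
  (39 − 77.779)²/77.779 = 19.3344
  (86 − 68.455)²/68.455 = 4.4968
  (57 − 64.361)²/64.361 = 0.8419
  (90 − 61.405)²/61.405 = 13.3161
  (105 − 103.801)²/103.801 = 0.0138
  (44 − 91.357)²/91.357 = 24.5486
  (67 − 85.894)²/85.894 = 4.1561
  (147 − 81.948)²/81.948 = 51.6396
  (198 − 160.420)²/160.420 = 8.8035
  (171 − 141.188)²/141.188 = 6.2948
  (159 − 132.745)²/132.745 = 5.1929
  (33 − 126.647)²/126.647 = 69.2457
χ² = 19.3344 + 4.4968 + 0.8419 + 13.3161 + 0.0138 + 24.5486 + 4.1561 + 51.6396 + 8.8035 + 6.2948 + 5.1929 + 69.2457 = 207.88

207.88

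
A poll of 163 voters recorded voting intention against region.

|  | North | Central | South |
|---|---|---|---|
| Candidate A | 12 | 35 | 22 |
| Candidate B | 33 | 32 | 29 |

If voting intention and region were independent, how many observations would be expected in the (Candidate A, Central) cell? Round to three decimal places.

28.362

Row total (Candidate A) = 69; column total (Central) = 67; grand total N = 163.
Expected count = (row total × column total) / N = 69 × 67 / 163 = 28.362.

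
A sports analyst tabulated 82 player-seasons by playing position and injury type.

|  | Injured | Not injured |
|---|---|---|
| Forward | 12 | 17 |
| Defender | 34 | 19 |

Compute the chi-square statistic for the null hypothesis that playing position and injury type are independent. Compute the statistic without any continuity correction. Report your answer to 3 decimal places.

3.947

Row totals: 29, 53. Column totals: 46, 36. Grand total N = 82.
Expected counts (row total × column total / N):
  Forward, Injured: 29×46/82 = 16.2683
  Forward, Not injured: 29×36/82 = 12.7317
  Defender, Injured: 53×46/82 = 29.7317
  Defender, Not injured: 53×36/82 = 23.2683
Contributions (O − E)²/E:
  (12 − 16.2683)²/16.2683 = 1.1199
  (17 − 12.7317)²/12.7317 = 1.4309
  (34 − 29.7317)²/29.7317 = 0.6128
  (19 − 23.2683)²/23.2683 = 0.7830
χ² = 1.1199 + 1.4309 + 0.6128 + 0.7830 = 3.947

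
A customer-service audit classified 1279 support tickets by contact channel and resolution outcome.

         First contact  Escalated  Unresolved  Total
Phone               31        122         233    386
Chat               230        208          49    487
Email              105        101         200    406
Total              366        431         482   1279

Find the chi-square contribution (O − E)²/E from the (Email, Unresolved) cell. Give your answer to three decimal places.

Row total (Email) = 406; column total (Unresolved) = 482; N = 1279.
Expected count E = 406 × 482 / 1279 = 153.0039.
Contribution = (O − E)²/E = (200 − 153.0039)² / 153.0039 = 14.435.

14.435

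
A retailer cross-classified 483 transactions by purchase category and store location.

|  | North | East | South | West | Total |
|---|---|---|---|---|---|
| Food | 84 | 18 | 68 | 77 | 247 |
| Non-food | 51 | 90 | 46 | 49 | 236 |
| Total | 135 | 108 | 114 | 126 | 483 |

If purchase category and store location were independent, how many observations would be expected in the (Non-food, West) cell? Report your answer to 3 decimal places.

Row total (Non-food) = 236; column total (West) = 126; grand total N = 483.
Expected count = (row total × column total) / N = 236 × 126 / 483 = 61.565.

61.565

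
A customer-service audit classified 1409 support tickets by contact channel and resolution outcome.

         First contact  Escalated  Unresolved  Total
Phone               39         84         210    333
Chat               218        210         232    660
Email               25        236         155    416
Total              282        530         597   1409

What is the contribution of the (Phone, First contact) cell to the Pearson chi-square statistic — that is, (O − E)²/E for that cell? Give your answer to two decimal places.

Row total (Phone) = 333; column total (First contact) = 282; N = 1409.
Expected count E = 333 × 282 / 1409 = 66.6473.
Contribution = (O − E)²/E = (39 − 66.6473)² / 66.6473 = 11.47.

11.47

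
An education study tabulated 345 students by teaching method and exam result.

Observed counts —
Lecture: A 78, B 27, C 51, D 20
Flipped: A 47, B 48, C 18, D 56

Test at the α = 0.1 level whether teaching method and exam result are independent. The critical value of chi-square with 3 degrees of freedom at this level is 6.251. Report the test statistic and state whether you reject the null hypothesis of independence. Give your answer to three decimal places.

Row totals: 176, 169. Column totals: 125, 75, 69, 76. Grand total N = 345.
Expected counts (row total × column total / N):
  Lecture, A: 176×125/345 = 63.7681
  Lecture, B: 176×75/345 = 38.2609
  Lecture, C: 176×69/345 = 35.2000
  Lecture, D: 176×76/345 = 38.7710
  Flipped, A: 169×125/345 = 61.2319
  Flipped, B: 169×75/345 = 36.7391
  Flipped, C: 169×69/345 = 33.8000
  Flipped, D: 169×76/345 = 37.2290
Contributions (O − E)²/E:
  (78 − 63.7681)²/63.7681 = 3.1763
  (27 − 38.2609)²/38.2609 = 3.3143
  (51 − 35.2000)²/35.2000 = 7.0920
  (20 − 38.7710)²/38.7710 = 9.0880
  (47 − 61.2319)²/61.2319 = 3.3079
  (48 − 36.7391)²/36.7391 = 3.4516
  (18 − 33.8000)²/33.8000 = 7.3858
  (56 − 37.2290)²/37.2290 = 9.4644
χ² = 3.1763 + 3.3143 + 7.0920 + 9.0880 + 3.3079 + 3.4516 + 7.3858 + 9.4644 = 46.280
df = (2−1)(4−1) = 3. Since 46.280 > 6.251, reject the null hypothesis of independence at α = 0.1.

46.280; reject H₀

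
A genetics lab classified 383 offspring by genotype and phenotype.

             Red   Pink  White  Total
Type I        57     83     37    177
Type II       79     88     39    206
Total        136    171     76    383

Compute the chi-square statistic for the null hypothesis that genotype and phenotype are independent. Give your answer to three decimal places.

Grand total N = 383.
Expected counts (row total × column total / N):
  Type I, Red: 177×136/383 = 62.8512
  Type I, Pink: 177×171/383 = 79.0261
  Type I, White: 177×76/383 = 35.1227
  Type II, Red: 206×136/383 = 73.1488
  Type II, Pink: 206×171/383 = 91.9739
  Type II, White: 206×76/383 = 40.8773
Contributions (O − E)²/E:
  (57 − 62.8512)²/62.8512 = 0.5447
  (83 − 79.0261)²/79.0261 = 0.1998
  (37 − 35.1227)²/35.1227 = 0.1003
  (79 − 73.1488)²/73.1488 = 0.4680
  (88 − 91.9739)²/91.9739 = 0.1717
  (39 − 40.8773)²/40.8773 = 0.0862
χ² = 0.5447 + 0.1998 + 0.1003 + 0.4680 + 0.1717 + 0.0862 = 1.571

1.571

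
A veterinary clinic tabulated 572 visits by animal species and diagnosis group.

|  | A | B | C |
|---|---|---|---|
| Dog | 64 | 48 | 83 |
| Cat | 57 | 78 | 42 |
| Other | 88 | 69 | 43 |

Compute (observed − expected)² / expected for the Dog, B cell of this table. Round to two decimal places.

Row total (Dog) = 195; column total (B) = 195; N = 572.
Expected count E = 195 × 195 / 572 = 66.477.
Contribution = (O − E)²/E = (48 − 66.477)² / 66.477 = 5.14.

5.14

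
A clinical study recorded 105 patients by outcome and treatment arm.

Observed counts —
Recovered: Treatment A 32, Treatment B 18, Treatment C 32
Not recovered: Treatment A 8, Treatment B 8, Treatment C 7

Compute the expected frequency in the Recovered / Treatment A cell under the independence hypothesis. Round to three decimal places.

Row total (Recovered) = 82; column total (Treatment A) = 40; grand total N = 105.
Expected count = (row total × column total) / N = 82 × 40 / 105 = 31.238.

31.238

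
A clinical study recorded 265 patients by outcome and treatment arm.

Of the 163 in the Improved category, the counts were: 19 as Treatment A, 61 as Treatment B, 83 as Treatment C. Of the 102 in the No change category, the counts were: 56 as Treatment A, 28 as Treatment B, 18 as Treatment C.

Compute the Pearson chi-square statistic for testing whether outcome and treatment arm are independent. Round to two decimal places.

Row totals: 163, 102. Column totals: 75, 89, 101. Grand total N = 265.
Expected counts (row total × column total / N):
  Improved, Treatment A: 163×75/265 = 46.132
  Improved, Treatment B: 163×89/265 = 54.743
  Improved, Treatment C: 163×101/265 = 62.125
  No change, Treatment A: 102×75/265 = 28.868
  No change, Treatment B: 102×89/265 = 34.257
  No change, Treatment C: 102×101/265 = 38.875
Contributions (O − E)²/E:
  (19 − 46.132)²/46.132 = 15.9574
  (61 − 54.743)²/54.743 = 0.7152
  (83 − 62.125)²/62.125 = 7.0143
  (56 − 28.868)²/28.868 = 25.5004
  (28 − 34.257)²/34.257 = 1.1428
  (18 − 38.875)²/38.875 = 11.2094
χ² = 15.9574 + 0.7152 + 7.0143 + 25.5004 + 1.1428 + 11.2094 = 61.54

61.54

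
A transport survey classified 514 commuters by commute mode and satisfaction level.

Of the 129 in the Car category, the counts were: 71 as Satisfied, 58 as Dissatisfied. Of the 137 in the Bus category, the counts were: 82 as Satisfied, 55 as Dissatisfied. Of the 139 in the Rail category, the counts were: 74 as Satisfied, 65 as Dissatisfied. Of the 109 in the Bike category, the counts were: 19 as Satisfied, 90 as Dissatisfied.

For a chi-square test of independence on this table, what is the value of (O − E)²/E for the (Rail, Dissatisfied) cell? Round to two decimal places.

Row total (Rail) = 139; column total (Dissatisfied) = 268; N = 514.
Expected count E = 139 × 268 / 514 = 72.475.
Contribution = (O − E)²/E = (65 − 72.475)² / 72.475 = 0.77.

0.77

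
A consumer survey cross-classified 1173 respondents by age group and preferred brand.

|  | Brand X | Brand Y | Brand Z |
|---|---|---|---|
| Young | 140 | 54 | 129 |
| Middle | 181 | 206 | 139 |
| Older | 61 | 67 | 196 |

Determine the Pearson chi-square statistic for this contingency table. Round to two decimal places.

134.18

Row totals: 323, 526, 324. Column totals: 382, 327, 464. Grand total N = 1173.
Expected counts (row total × column total / N):
  Young, Brand X: 323×382/1173 = 105.1884
  Young, Brand Y: 323×327/1173 = 90.0435
  Young, Brand Z: 323×464/1173 = 127.7681
  Middle, Brand X: 526×382/1173 = 171.2975
  Middle, Brand Y: 526×327/1173 = 146.6343
  Middle, Brand Z: 526×464/1173 = 208.0682
  Older, Brand X: 324×382/1173 = 105.5141
  Older, Brand Y: 324×327/1173 = 90.3223
  Older, Brand Z: 324×464/1173 = 128.1637
Contributions (O − E)²/E:
  (140 − 105.1884)²/105.1884 = 11.5207
  (54 − 90.0435)²/90.0435 = 14.4278
  (129 − 127.7681)²/127.7681 = 0.0119
  (181 − 171.2975)²/171.2975 = 0.5496
  (206 − 146.6343)²/146.6343 = 24.0345
  (139 − 208.0682)²/208.0682 = 22.9272
  (61 − 105.5141)²/105.5141 = 18.7795
  (67 − 90.3223)²/90.3223 = 6.0221
  (196 − 128.1637)²/128.1637 = 35.9054
χ² = 11.5207 + 14.4278 + 0.0119 + 0.5496 + 24.0345 + 22.9272 + 18.7795 + 6.0221 + 35.9054 = 134.18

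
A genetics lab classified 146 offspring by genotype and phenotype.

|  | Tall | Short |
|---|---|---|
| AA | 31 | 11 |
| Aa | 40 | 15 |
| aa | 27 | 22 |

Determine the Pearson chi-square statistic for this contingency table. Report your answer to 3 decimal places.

Row totals: 42, 55, 49. Column totals: 98, 48. Grand total N = 146.
Expected counts (row total × column total / N):
  AA, Tall: 42×98/146 = 28.1918
  AA, Short: 42×48/146 = 13.8082
  Aa, Tall: 55×98/146 = 36.9178
  Aa, Short: 55×48/146 = 18.0822
  aa, Tall: 49×98/146 = 32.8904
  aa, Short: 49×48/146 = 16.1096
Contributions (O − E)²/E:
  (31 − 28.1918)²/28.1918 = 0.2797
  (11 − 13.8082)²/13.8082 = 0.5711
  (40 − 36.9178)²/36.9178 = 0.2573
  (15 − 18.0822)²/18.0822 = 0.5254
  (27 − 32.8904)²/32.8904 = 1.0549
  (22 − 16.1096)²/16.1096 = 2.1538
χ² = 0.2797 + 0.5711 + 0.2573 + 0.5254 + 1.0549 + 2.1538 = 4.842

4.842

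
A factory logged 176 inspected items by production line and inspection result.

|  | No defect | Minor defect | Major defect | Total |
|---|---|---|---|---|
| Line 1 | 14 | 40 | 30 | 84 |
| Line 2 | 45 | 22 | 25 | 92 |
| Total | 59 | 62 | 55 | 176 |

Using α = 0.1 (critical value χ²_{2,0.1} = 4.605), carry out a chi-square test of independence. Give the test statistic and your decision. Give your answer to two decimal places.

Grand total N = 176.
Expected counts (row total × column total / N):
  Line 1, No defect: 84×59/176 = 28.159
  Line 1, Minor defect: 84×62/176 = 29.591
  Line 1, Major defect: 84×55/176 = 26.250
  Line 2, No defect: 92×59/176 = 30.841
  Line 2, Minor defect: 92×62/176 = 32.409
  Line 2, Major defect: 92×55/176 = 28.750
Contributions (O − E)²/E:
  (14 − 28.159)²/28.159 = 7.1195
  (40 − 29.591)²/29.591 = 3.6615
  (30 − 26.250)²/26.250 = 0.5357
  (45 − 30.841)²/30.841 = 6.5003
  (22 − 32.409)²/32.409 = 3.3431
  (25 − 28.750)²/28.750 = 0.4891
χ² = 7.1195 + 3.6615 + 0.5357 + 6.5003 + 3.3431 + 0.4891 = 21.65
df = (2−1)(3−1) = 2. Since 21.65 > 4.605, reject the null hypothesis of independence at α = 0.1.

21.65; reject H₀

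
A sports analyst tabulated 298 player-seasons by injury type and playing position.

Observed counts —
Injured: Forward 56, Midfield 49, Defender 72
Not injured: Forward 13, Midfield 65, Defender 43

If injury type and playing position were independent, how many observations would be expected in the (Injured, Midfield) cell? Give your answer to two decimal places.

Row total (Injured) = 177; column total (Midfield) = 114; grand total N = 298.
Expected count = (row total × column total) / N = 177 × 114 / 298 = 67.71.

67.71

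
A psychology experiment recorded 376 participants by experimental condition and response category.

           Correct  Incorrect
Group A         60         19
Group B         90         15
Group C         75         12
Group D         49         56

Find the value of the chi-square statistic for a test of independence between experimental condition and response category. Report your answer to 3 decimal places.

Row totals: 79, 105, 87, 105. Column totals: 274, 102. Grand total N = 376.
Expected counts (row total × column total / N):
  Group A, Correct: 79×274/376 = 57.56915
  Group A, Incorrect: 79×102/376 = 21.43085
  Group B, Correct: 105×274/376 = 76.51596
  Group B, Incorrect: 105×102/376 = 28.48404
  Group C, Correct: 87×274/376 = 63.39894
  Group C, Incorrect: 87×102/376 = 23.60106
  Group D, Correct: 105×274/376 = 76.51596
  Group D, Incorrect: 105×102/376 = 28.48404
Contributions (O − E)²/E:
  (60 − 57.56915)²/57.56915 = 0.1026
  (19 − 21.43085)²/21.43085 = 0.2757
  (90 − 76.51596)²/76.51596 = 2.3762
  (15 − 28.48404)²/28.48404 = 6.3832
  (75 − 63.39894)²/63.39894 = 2.1228
  (12 − 23.60106)²/23.60106 = 5.7025
  (49 − 76.51596)²/76.51596 = 9.8950
  (56 − 28.48404)²/28.48404 = 26.5808
χ² = 0.1026 + 0.2757 + 2.3762 + 6.3832 + 2.1228 + 5.7025 + 9.8950 + 26.5808 = 53.439

53.439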